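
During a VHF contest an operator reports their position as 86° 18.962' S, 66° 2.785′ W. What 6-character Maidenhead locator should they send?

Offset from 180°W / 90°S: lon 113.9536°, lat 3.6840°.
Field (20°×10°, letters A–R): 113.9536/20 → 5 → F, 3.6840/10 → 0 → A; chars FA.
Square (2°×1°, digits 0–9): 13.9536/2 → 6, 3.6840/1 → 3; chars 63.
Subsquare (5′×2.5′, letters a–x): 1.9536/0.0833333 → 23 → x, 0.6840/0.0416667 → 16 → q; chars xq.

FA63xq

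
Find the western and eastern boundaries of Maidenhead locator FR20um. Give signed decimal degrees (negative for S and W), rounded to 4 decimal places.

-74.3333, -74.2500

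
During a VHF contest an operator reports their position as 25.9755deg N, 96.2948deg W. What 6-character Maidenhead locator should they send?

Add 180° to longitude and 90° to latitude: 83.7052, 115.9755.
Field (20°×10°, letters A–R): 83.7052/20 → 4 → E, 115.9755/10 → 11 → L; chars EL.
Square (2°×1°, digits 0–9): 3.7052/2 → 1, 5.9755/1 → 5; chars 15.
Subsquare (5′×2.5′, letters a–x): 1.7052/0.0833333 → 20 → u, 0.9755/0.0416667 → 23 → x; chars ux.

EL15ux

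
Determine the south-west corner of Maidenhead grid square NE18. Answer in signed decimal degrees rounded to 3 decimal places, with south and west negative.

-42.000, 82.000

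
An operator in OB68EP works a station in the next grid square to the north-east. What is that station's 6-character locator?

OB68fq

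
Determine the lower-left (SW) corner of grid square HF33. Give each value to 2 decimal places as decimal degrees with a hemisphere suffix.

Field H=7, F=5: +7·20° lon, +5·10° lat → SW at lon -40°, lat -40°.
Square 3, 3: +3·2° lon, +3·1° lat → SW at lon -34°, lat -37°.
latitude 37.00° S, longitude 34.00° W.

37.00° S, 34.00° W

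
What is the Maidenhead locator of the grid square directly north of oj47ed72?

OJ47ed73

Latitude extended square 2; +1 → 3.
The longitude characters are unchanged.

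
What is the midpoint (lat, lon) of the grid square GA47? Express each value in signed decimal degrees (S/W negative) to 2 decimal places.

Field G=6, A=0: +6·20° lon, +0·10° lat → SW at lon -60°, lat -90°.
Square 4, 7: +4·2° lon, +7·1° lat → SW at lon -52°, lat -83°.
Cell spans 2° lon × 1° lat. Centre is SW corner plus half of each.
latitude -82.50, longitude -51.00.

-82.50, -51.00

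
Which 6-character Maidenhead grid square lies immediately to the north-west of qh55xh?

Longitude subsquare x = 23; −1 → 22 = w.
Latitude subsquare h = 7; +1 → 8 = i.

QH55wi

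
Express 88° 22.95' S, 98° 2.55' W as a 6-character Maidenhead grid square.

Add 180° to longitude and 90° to latitude: 81.9575, 1.6175.
Field (20°×10°, letters A–R): 81.9575/20 → 4 → E, 1.6175/10 → 0 → A; chars EA.
Square (2°×1°, digits 0–9): 1.9575/2 → 0, 1.6175/1 → 1; chars 01.
Subsquare (5′×2.5′, letters a–x): 1.9575/0.0833333 → 23 → x, 0.6175/0.0416667 → 14 → o; chars xo.

EA01xo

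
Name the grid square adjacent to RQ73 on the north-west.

RQ64

Longitude square 7; −1 → 6.
Latitude square 3; +1 → 4.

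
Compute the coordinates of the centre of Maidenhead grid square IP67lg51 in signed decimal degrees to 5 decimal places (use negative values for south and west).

Field I=8, P=15: +8·20° lon, +15·10° lat → SW at lon -20°, lat 60°.
Square 6, 7: +6·2° lon, +7·1° lat → SW at lon -8°, lat 67°.
Subsquare l=11, g=6: +11·0.0833333° lon, +6·0.0416667° lat → SW at lon -7.08333°, lat 67.25°.
Extended square 5, 1: +5·0.00833333° lon, +1·0.00416667° lat → SW at lon -7.04167°, lat 67.2542°.
Cell spans 0.00833333° lon × 0.00416667° lat. Centre is SW corner plus half of each.
latitude 67.25625, longitude -7.03750.

67.25625, -7.03750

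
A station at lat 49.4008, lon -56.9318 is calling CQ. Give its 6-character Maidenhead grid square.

Add 180° to longitude and 90° to latitude: 123.0682, 139.4008.
Field: 123.0682/20 → 6 → G, 139.4008/10 → 13 → N; chars GN.
Square: 3.0682/2 → 1, 9.4008/1 → 9; chars 19.
Subsquare: 1.0682/0.0833333 → 12 → m, 0.4008/0.0416667 → 9 → j; chars mj.

GN19mj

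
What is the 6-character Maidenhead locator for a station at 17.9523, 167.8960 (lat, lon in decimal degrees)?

Offset from 180°W / 90°S: lon 347.8960°, lat 107.9523°.
Field (20°×10°, letters A–R): lon ⌊347.8960/20⌋ = 17 → R; lat ⌊107.9523/10⌋ = 10 → K.
Square (2°×1°, digits 0–9): lon ⌊7.8960/2⌋ = 3; lat ⌊7.9523/1⌋ = 7.
Subsquare (5′×2.5′, letters a–x): lon ⌊1.8960/0.0833333⌋ = 22 → w; lat ⌊0.9523/0.0416667⌋ = 22 → w.

RK37ww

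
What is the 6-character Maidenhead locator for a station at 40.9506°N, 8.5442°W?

IN50rw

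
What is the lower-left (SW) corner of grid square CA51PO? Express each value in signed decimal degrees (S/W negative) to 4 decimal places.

-88.4167, -128.7500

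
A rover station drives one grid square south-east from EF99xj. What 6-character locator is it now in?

Longitude subsquare x = 23; +1 → 24, wraps to 0 = a, carry into square.
Longitude square 9; +1 → 10, wraps to 0, carry into field.
Longitude field E = 4; +1 → 5 = F.
Latitude subsquare j = 9; −1 → 8 = i.

FF09ai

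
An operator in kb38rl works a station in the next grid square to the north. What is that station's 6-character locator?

KB38rm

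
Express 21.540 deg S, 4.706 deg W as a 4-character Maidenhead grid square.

IG78

Offset from 180°W / 90°S: lon 175.29°, lat 68.46°.
Field: 175.29/20 → 8 → I, 68.46/10 → 6 → G; chars IG.
Square: 15.29/2 → 7, 8.46/1 → 8; chars 78.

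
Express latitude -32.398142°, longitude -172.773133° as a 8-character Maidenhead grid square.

AF37oo74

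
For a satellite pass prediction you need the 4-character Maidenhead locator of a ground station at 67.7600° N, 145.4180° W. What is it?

BP77

Add 180° to longitude and 90° to latitude: 34.58, 157.76.
Field (20°×10°, letters A–R): lon ⌊34.58/20⌋ = 1 → B; lat ⌊157.76/10⌋ = 15 → P.
Square (2°×1°, digits 0–9): lon ⌊14.58/2⌋ = 7; lat ⌊7.76/1⌋ = 7.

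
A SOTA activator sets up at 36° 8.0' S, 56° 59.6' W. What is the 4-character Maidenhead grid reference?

GF13

Add 180° to longitude and 90° to latitude: 123.01, 53.87.
Field: lon ⌊123.01/20⌋ = 6 → G; lat ⌊53.87/10⌋ = 5 → F.
Square: lon ⌊3.01/2⌋ = 1; lat ⌊3.87/1⌋ = 3.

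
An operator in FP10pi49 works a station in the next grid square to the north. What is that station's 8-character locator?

Latitude extended square 9; +1 → 10, wraps to 0, carry into subsquare.
Latitude subsquare i = 8; +1 → 9 = j.
The longitude characters are unchanged.

FP10pj40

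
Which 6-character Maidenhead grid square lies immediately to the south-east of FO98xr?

GO08aq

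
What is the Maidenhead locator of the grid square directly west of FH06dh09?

FH06ch99

Longitude extended square 0; −1 → -1, wraps to 9, carry into subsquare.
Longitude subsquare d = 3; −1 → 2 = c.
The latitude characters are unchanged.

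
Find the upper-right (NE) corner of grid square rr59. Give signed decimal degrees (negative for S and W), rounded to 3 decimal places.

90.000, 172.000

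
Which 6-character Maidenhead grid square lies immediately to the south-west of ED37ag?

Longitude subsquare a = 0; −1 → -1, wraps to 23 = x, carry into square.
Longitude square 3; −1 → 2.
Latitude subsquare g = 6; −1 → 5 = f.

ED27xf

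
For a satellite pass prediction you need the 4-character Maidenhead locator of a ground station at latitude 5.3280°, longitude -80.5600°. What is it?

EJ95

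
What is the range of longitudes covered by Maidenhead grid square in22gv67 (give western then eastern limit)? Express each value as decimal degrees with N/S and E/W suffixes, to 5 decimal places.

15.45000° W, 15.44167° W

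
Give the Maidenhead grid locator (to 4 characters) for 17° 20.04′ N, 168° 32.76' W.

Shift to the Maidenhead origin (180°W, 90°S): lon 11.45, lat 107.33.
Field (20°×10°, letters A–R): lon ⌊11.45/20⌋ = 0 → A; lat ⌊107.33/10⌋ = 10 → K.
Square (2°×1°, digits 0–9): lon ⌊11.45/2⌋ = 5; lat ⌊7.33/1⌋ = 7.

AK57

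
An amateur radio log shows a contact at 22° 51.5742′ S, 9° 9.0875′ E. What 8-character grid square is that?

JG47nd83

Shift to the Maidenhead origin (180°W, 90°S): lon 189.15146, lat 67.14043.
Field: lon ⌊189.15146/20⌋ = 9 → J; lat ⌊67.14043/10⌋ = 6 → G.
Square: lon ⌊9.15146/2⌋ = 4; lat ⌊7.14043/1⌋ = 7.
Subsquare: lon ⌊1.15146/0.0833333⌋ = 13 → n; lat ⌊0.14043/0.0416667⌋ = 3 → d.
Extended square: lon ⌊0.06812/0.00833333⌋ = 8; lat ⌊0.01543/0.00416667⌋ = 3.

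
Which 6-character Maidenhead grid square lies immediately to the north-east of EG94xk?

Longitude subsquare x = 23; +1 → 24, wraps to 0 = a, carry into square.
Longitude square 9; +1 → 10, wraps to 0, carry into field.
Longitude field E = 4; +1 → 5 = F.
Latitude subsquare k = 10; +1 → 11 = l.

FG04al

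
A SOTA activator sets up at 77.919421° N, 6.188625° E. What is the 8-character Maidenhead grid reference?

JQ37cw20

Add 180° to longitude and 90° to latitude: 186.18863, 167.91942.
Field: lon ⌊186.18863/20⌋ = 9 → J; lat ⌊167.91942/10⌋ = 16 → Q.
Square: lon ⌊6.18863/2⌋ = 3; lat ⌊7.91942/1⌋ = 7.
Subsquare: lon ⌊0.18863/0.0833333⌋ = 2 → c; lat ⌊0.91942/0.0416667⌋ = 22 → w.
Extended square: lon ⌊0.02196/0.00833333⌋ = 2; lat ⌊0.00275/0.00416667⌋ = 0.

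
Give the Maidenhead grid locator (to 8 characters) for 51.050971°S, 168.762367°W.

AD58ow87

Shift to the Maidenhead origin (180°W, 90°S): lon 11.23763, lat 38.94903.
Field (20°×10°, letters A–R): lon ⌊11.23763/20⌋ = 0 → A; lat ⌊38.94903/10⌋ = 3 → D.
Square (2°×1°, digits 0–9): lon ⌊11.23763/2⌋ = 5; lat ⌊8.94903/1⌋ = 8.
Subsquare (5′×2.5′, letters a–x): lon ⌊1.23763/0.0833333⌋ = 14 → o; lat ⌊0.94903/0.0416667⌋ = 22 → w.
Extended square (30″×15″, digits 0–9): lon ⌊0.07097/0.00833333⌋ = 8; lat ⌊0.03236/0.00416667⌋ = 7.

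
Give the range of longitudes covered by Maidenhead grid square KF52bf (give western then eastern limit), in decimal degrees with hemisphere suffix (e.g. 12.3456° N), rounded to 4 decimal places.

30.0833° E, 30.1667° E

Field K=10, F=5: +10·20° lon, +5·10° lat → SW at lon 20°, lat -40°.
Square 5, 2: +5·2° lon, +2·1° lat → SW at lon 30°, lat -38°.
Subsquare b=1, f=5: +1·0.0833333° lon, +5·0.0416667° lat → SW at lon 30.0833°, lat -37.7917°.
Cell spans 0.0833333° lon × 0.0416667° lat.
west 30.0833° E, east 30.1667° E.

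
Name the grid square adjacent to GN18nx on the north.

Latitude subsquare x = 23; +1 → 24, wraps to 0 = a, carry into square.
Latitude square 8; +1 → 9.
The longitude characters are unchanged.

GN19na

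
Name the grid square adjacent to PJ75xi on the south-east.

Longitude subsquare x = 23; +1 → 24, wraps to 0 = a, carry into square.
Longitude square 7; +1 → 8.
Latitude subsquare i = 8; −1 → 7 = h.

PJ85ah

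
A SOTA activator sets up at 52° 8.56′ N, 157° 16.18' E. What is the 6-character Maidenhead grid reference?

Add 180° to longitude and 90° to latitude: 337.2697, 142.1427.
Field: 337.2697/20 → 16 → Q, 142.1427/10 → 14 → O; chars QO.
Square: 17.2697/2 → 8, 2.1427/1 → 2; chars 82.
Subsquare: 1.2697/0.0833333 → 15 → p, 0.1427/0.0416667 → 3 → d; chars pd.

QO82pd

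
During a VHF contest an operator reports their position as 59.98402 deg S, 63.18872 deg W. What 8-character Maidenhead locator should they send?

Add 180° to longitude and 90° to latitude: 116.81128, 30.01598.
Field: 116.81128/20 → 5 → F, 30.01598/10 → 3 → D; chars FD.
Square: 16.81128/2 → 8, 0.01598/1 → 0; chars 80.
Subsquare: 0.81128/0.0833333 → 9 → j, 0.01598/0.0416667 → 0 → a; chars ja.
Extended square: 0.06128/0.00833333 → 7, 0.01598/0.00416667 → 3; chars 73.

FD80ja73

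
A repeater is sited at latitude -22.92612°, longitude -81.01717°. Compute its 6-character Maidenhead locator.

EG97lb

Shift to the Maidenhead origin (180°W, 90°S): lon 98.9828, lat 67.0739.
Field (20°×10°, letters A–R): 98.9828/20 → 4 → E, 67.0739/10 → 6 → G; chars EG.
Square (2°×1°, digits 0–9): 18.9828/2 → 9, 7.0739/1 → 7; chars 97.
Subsquare (5′×2.5′, letters a–x): 0.9828/0.0833333 → 11 → l, 0.0739/0.0416667 → 1 → b; chars lb.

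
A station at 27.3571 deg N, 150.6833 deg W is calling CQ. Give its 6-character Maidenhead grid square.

Shift to the Maidenhead origin (180°W, 90°S): lon 29.3167, lat 117.3571.
Field: lon ⌊29.3167/20⌋ = 1 → B; lat ⌊117.3571/10⌋ = 11 → L.
Square: lon ⌊9.3167/2⌋ = 4; lat ⌊7.3571/1⌋ = 7.
Subsquare: lon ⌊1.3167/0.0833333⌋ = 15 → p; lat ⌊0.3571/0.0416667⌋ = 8 → i.

BL47pi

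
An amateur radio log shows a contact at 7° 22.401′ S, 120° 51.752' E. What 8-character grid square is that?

PI02kp30

Add 180° to longitude and 90° to latitude: 300.86253, 82.62665.
Field: 300.86253/20 → 15 → P, 82.62665/10 → 8 → I; chars PI.
Square: 0.86253/2 → 0, 2.62665/1 → 2; chars 02.
Subsquare: 0.86253/0.0833333 → 10 → k, 0.62665/0.0416667 → 15 → p; chars kp.
Extended square: 0.02920/0.00833333 → 3, 0.00165/0.00416667 → 0; chars 30.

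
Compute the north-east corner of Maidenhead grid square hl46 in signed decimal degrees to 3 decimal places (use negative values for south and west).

27.000, -30.000

Field H=7, L=11: +7·20° lon, +11·10° lat → SW at lon -40°, lat 20°.
Square 4, 6: +4·2° lon, +6·1° lat → SW at lon -32°, lat 26°.
Cell spans 2° lon × 1° lat. NE corner is SW corner plus one full cell.
latitude 27.000, longitude -30.000.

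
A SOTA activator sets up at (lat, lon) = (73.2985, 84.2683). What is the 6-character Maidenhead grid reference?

NQ23dh

Add 180° to longitude and 90° to latitude: 264.2683, 163.2985.
Field: 264.2683/20 → 13 → N, 163.2985/10 → 16 → Q; chars NQ.
Square: 4.2683/2 → 2, 3.2985/1 → 3; chars 23.
Subsquare: 0.2683/0.0833333 → 3 → d, 0.2985/0.0416667 → 7 → h; chars dh.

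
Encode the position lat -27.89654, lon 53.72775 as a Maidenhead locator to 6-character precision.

LG62uc

Add 180° to longitude and 90° to latitude: 233.7278, 62.1035.
Field: lon ⌊233.7278/20⌋ = 11 → L; lat ⌊62.1035/10⌋ = 6 → G.
Square: lon ⌊13.7278/2⌋ = 6; lat ⌊2.1035/1⌋ = 2.
Subsquare: lon ⌊1.7278/0.0833333⌋ = 20 → u; lat ⌊0.1035/0.0416667⌋ = 2 → c.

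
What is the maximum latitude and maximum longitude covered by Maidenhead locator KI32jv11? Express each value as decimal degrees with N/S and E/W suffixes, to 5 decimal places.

7.11667° S, 26.76667° E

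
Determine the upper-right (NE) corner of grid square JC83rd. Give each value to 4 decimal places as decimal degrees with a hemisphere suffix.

Field J=9, C=2: +9·20° lon, +2·10° lat → SW at lon 0°, lat -70°.
Square 8, 3: +8·2° lon, +3·1° lat → SW at lon 16°, lat -67°.
Subsquare r=17, d=3: +17·0.0833333° lon, +3·0.0416667° lat → SW at lon 17.4167°, lat -66.875°.
Cell spans 0.0833333° lon × 0.0416667° lat. NE corner is SW corner plus one full cell.
latitude 66.8333° S, longitude 17.5000° E.

66.8333° S, 17.5000° E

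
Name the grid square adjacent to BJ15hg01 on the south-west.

BJ15gg90

Longitude extended square 0; −1 → -1, wraps to 9, carry into subsquare.
Longitude subsquare h = 7; −1 → 6 = g.
Latitude extended square 1; −1 → 0.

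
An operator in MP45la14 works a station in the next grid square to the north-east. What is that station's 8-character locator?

MP45la25

Longitude extended square 1; +1 → 2.
Latitude extended square 4; +1 → 5.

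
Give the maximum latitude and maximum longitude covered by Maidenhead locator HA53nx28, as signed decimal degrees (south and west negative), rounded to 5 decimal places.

Field H=7, A=0: +7·20° lon, +0·10° lat → SW at lon -40°, lat -90°.
Square 5, 3: +5·2° lon, +3·1° lat → SW at lon -30°, lat -87°.
Subsquare n=13, x=23: +13·0.0833333° lon, +23·0.0416667° lat → SW at lon -28.9167°, lat -86.0417°.
Extended square 2, 8: +2·0.00833333° lon, +8·0.00416667° lat → SW at lon -28.9°, lat -86.0083°.
Cell spans 0.00833333° lon × 0.00416667° lat. NE corner is SW corner plus one full cell.
latitude -86.00417, longitude -28.89167.

-86.00417, -28.89167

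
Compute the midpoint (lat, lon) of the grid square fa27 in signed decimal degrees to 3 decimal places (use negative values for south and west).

-82.500, -75.000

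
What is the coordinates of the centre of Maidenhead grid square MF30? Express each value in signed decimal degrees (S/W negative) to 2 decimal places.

Field M=12, F=5: +12·20° lon, +5·10° lat → SW at lon 60°, lat -40°.
Square 3, 0: +3·2° lon, +0·1° lat → SW at lon 66°, lat -40°.
Cell spans 2° lon × 1° lat. Centre is SW corner plus half of each.
latitude -39.50, longitude 67.00.

-39.50, 67.00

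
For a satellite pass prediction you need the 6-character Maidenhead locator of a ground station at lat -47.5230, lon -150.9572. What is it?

BE42ml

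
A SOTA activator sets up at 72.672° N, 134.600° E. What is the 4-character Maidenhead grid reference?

PQ72

Add 180° to longitude and 90° to latitude: 314.60, 162.67.
Field: 314.60/20 → 15 → P, 162.67/10 → 16 → Q; chars PQ.
Square: 14.60/2 → 7, 2.67/1 → 2; chars 72.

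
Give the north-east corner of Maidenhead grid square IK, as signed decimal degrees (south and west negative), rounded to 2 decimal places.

20.00, 0.00

Field I=8, K=10: +8·20° lon, +10·10° lat → SW at lon -20°, lat 10°.
Cell spans 20° lon × 10° lat. NE corner is SW corner plus one full cell.
latitude 20.00, longitude 0.00.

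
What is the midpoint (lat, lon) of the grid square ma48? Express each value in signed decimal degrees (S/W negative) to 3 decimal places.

-81.500, 69.000

Field M=12, A=0: +12·20° lon, +0·10° lat → SW at lon 60°, lat -90°.
Square 4, 8: +4·2° lon, +8·1° lat → SW at lon 68°, lat -82°.
Cell spans 2° lon × 1° lat. Centre is SW corner plus half of each.
latitude -81.500, longitude 69.000.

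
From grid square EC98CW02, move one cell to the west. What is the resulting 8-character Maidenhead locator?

Longitude extended square 0; −1 → -1, wraps to 9, carry into subsquare.
Longitude subsquare c = 2; −1 → 1 = b.
The latitude characters are unchanged.

EC98bw92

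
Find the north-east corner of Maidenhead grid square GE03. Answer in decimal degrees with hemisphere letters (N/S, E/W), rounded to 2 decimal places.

Field G=6, E=4: +6·20° lon, +4·10° lat → SW at lon -60°, lat -50°.
Square 0, 3: +0·2° lon, +3·1° lat → SW at lon -60°, lat -47°.
Cell spans 2° lon × 1° lat. NE corner is SW corner plus one full cell.
latitude 46.00° S, longitude 58.00° W.

46.00° S, 58.00° W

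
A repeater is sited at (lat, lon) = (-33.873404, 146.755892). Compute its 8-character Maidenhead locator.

Shift to the Maidenhead origin (180°W, 90°S): lon 326.75589, lat 56.12660.
Field: 326.75589/20 → 16 → Q, 56.12660/10 → 5 → F; chars QF.
Square: 6.75589/2 → 3, 6.12660/1 → 6; chars 36.
Subsquare: 0.75589/0.0833333 → 9 → j, 0.12660/0.0416667 → 3 → d; chars jd.
Extended square: 0.00589/0.00833333 → 0, 0.00160/0.00416667 → 0; chars 00.

QF36jd00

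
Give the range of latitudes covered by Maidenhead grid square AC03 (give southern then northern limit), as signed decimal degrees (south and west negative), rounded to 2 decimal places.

-67.00, -66.00

Field A=0, C=2: +0·20° lon, +2·10° lat → SW at lon -180°, lat -70°.
Square 0, 3: +0·2° lon, +3·1° lat → SW at lon -180°, lat -67°.
Cell spans 2° lon × 1° lat.
south -67.00, north -66.00.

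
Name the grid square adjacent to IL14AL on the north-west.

IL04xm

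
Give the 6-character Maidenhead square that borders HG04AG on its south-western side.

Longitude subsquare a = 0; −1 → -1, wraps to 23 = x, carry into square.
Longitude square 0; −1 → -1, wraps to 9, carry into field.
Longitude field H = 7; −1 → 6 = G.
Latitude subsquare g = 6; −1 → 5 = f.

GG94xf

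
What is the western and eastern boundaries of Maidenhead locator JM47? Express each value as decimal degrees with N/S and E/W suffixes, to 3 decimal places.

Field J=9, M=12: +9·20° lon, +12·10° lat → SW at lon 0°, lat 30°.
Square 4, 7: +4·2° lon, +7·1° lat → SW at lon 8°, lat 37°.
Cell spans 2° lon × 1° lat.
west 8.000° E, east 10.000° E.

8.000° E, 10.000° E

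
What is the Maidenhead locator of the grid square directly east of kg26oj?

Longitude subsquare o = 14; +1 → 15 = p.
The latitude characters are unchanged.

KG26pj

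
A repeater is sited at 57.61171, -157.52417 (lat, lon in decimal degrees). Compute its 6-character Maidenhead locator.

BO17fo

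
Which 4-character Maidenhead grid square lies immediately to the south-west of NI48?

Longitude square 4; −1 → 3.
Latitude square 8; −1 → 7.

NI37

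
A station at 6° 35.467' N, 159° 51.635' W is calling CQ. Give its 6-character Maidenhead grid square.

BJ06bo

Shift to the Maidenhead origin (180°W, 90°S): lon 20.1394, lat 96.5911.
Field: 20.1394/20 → 1 → B, 96.5911/10 → 9 → J; chars BJ.
Square: 0.1394/2 → 0, 6.5911/1 → 6; chars 06.
Subsquare: 0.1394/0.0833333 → 1 → b, 0.5911/0.0416667 → 14 → o; chars bo.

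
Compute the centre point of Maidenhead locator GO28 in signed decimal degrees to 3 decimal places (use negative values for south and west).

58.500, -55.000

Field G=6, O=14: +6·20° lon, +14·10° lat → SW at lon -60°, lat 50°.
Square 2, 8: +2·2° lon, +8·1° lat → SW at lon -56°, lat 58°.
Cell spans 2° lon × 1° lat. Centre is SW corner plus half of each.
latitude 58.500, longitude -55.000.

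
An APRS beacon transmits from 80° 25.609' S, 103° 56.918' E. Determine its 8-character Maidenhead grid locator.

OA19xn37

Offset from 180°W / 90°S: lon 283.94863°, lat 9.57318°.
Field: lon ⌊283.94863/20⌋ = 14 → O; lat ⌊9.57318/10⌋ = 0 → A.
Square: lon ⌊3.94863/2⌋ = 1; lat ⌊9.57318/1⌋ = 9.
Subsquare: lon ⌊1.94863/0.0833333⌋ = 23 → x; lat ⌊0.57318/0.0416667⌋ = 13 → n.
Extended square: lon ⌊0.03197/0.00833333⌋ = 3; lat ⌊0.03152/0.00416667⌋ = 7.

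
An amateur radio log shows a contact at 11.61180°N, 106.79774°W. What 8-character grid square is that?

Offset from 180°W / 90°S: lon 73.20226°, lat 101.61180°.
Field (20°×10°, letters A–R): lon ⌊73.20226/20⌋ = 3 → D; lat ⌊101.61180/10⌋ = 10 → K.
Square (2°×1°, digits 0–9): lon ⌊13.20226/2⌋ = 6; lat ⌊1.61180/1⌋ = 1.
Subsquare (5′×2.5′, letters a–x): lon ⌊1.20226/0.0833333⌋ = 14 → o; lat ⌊0.61180/0.0416667⌋ = 14 → o.
Extended square (30″×15″, digits 0–9): lon ⌊0.03559/0.00833333⌋ = 4; lat ⌊0.02847/0.00416667⌋ = 6.

DK61oo46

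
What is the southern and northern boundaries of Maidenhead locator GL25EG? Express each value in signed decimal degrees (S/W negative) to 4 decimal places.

Field G=6, L=11: +6·20° lon, +11·10° lat → SW at lon -60°, lat 20°.
Square 2, 5: +2·2° lon, +5·1° lat → SW at lon -56°, lat 25°.
Subsquare e=4, g=6: +4·0.0833333° lon, +6·0.0416667° lat → SW at lon -55.6667°, lat 25.25°.
Cell spans 0.0833333° lon × 0.0416667° lat.
south 25.2500, north 25.2917.

25.2500, 25.2917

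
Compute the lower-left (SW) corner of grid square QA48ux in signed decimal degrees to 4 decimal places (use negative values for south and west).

-81.0417, 149.6667

Field Q=16, A=0: +16·20° lon, +0·10° lat → SW at lon 140°, lat -90°.
Square 4, 8: +4·2° lon, +8·1° lat → SW at lon 148°, lat -82°.
Subsquare u=20, x=23: +20·0.0833333° lon, +23·0.0416667° lat → SW at lon 149.667°, lat -81.0417°.
latitude -81.0417, longitude 149.6667.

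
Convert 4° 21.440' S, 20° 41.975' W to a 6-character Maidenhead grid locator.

HI95pp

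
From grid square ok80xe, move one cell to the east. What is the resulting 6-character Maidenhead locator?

OK90ae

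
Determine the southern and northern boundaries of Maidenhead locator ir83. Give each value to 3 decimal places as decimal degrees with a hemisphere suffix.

Field I=8, R=17: +8·20° lon, +17·10° lat → SW at lon -20°, lat 80°.
Square 8, 3: +8·2° lon, +3·1° lat → SW at lon -4°, lat 83°.
Cell spans 2° lon × 1° lat.
south 83.000° N, north 84.000° N.

83.000° N, 84.000° N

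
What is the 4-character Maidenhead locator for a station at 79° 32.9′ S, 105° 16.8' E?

OB20

Shift to the Maidenhead origin (180°W, 90°S): lon 285.28, lat 10.45.
Field: lon ⌊285.28/20⌋ = 14 → O; lat ⌊10.45/10⌋ = 1 → B.
Square: lon ⌊5.28/2⌋ = 2; lat ⌊0.45/1⌋ = 0.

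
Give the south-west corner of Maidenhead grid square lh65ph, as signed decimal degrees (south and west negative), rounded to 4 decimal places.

-14.7083, 53.2500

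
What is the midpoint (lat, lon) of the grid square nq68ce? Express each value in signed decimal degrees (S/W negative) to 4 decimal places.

Field N=13, Q=16: +13·20° lon, +16·10° lat → SW at lon 80°, lat 70°.
Square 6, 8: +6·2° lon, +8·1° lat → SW at lon 92°, lat 78°.
Subsquare c=2, e=4: +2·0.0833333° lon, +4·0.0416667° lat → SW at lon 92.1667°, lat 78.1667°.
Cell spans 0.0833333° lon × 0.0416667° lat. Centre is SW corner plus half of each.
latitude 78.1875, longitude 92.2083.

78.1875, 92.2083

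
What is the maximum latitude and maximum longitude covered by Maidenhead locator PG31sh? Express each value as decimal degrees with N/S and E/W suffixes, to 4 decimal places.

28.6667° S, 127.5833° E

Field P=15, G=6: +15·20° lon, +6·10° lat → SW at lon 120°, lat -30°.
Square 3, 1: +3·2° lon, +1·1° lat → SW at lon 126°, lat -29°.
Subsquare s=18, h=7: +18·0.0833333° lon, +7·0.0416667° lat → SW at lon 127.5°, lat -28.7083°.
Cell spans 0.0833333° lon × 0.0416667° lat. NE corner is SW corner plus one full cell.
latitude 28.6667° S, longitude 127.5833° E.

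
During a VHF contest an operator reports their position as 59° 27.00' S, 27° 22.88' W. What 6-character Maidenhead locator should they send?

HD60hn

Shift to the Maidenhead origin (180°W, 90°S): lon 152.6187, lat 30.5500.
Field: 152.6187/20 → 7 → H, 30.5500/10 → 3 → D; chars HD.
Square: 12.6187/2 → 6, 0.5500/1 → 0; chars 60.
Subsquare: 0.6187/0.0833333 → 7 → h, 0.5500/0.0416667 → 13 → n; chars hn.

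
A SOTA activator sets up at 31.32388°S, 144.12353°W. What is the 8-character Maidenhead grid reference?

Add 180° to longitude and 90° to latitude: 35.87647, 58.67612.
Field: 35.87647/20 → 1 → B, 58.67612/10 → 5 → F; chars BF.
Square: 15.87647/2 → 7, 8.67612/1 → 8; chars 78.
Subsquare: 1.87647/0.0833333 → 22 → w, 0.67612/0.0416667 → 16 → q; chars wq.
Extended square: 0.04314/0.00833333 → 5, 0.00945/0.00416667 → 2; chars 52.

BF78wq52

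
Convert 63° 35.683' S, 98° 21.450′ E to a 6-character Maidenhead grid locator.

NC96ej

Shift to the Maidenhead origin (180°W, 90°S): lon 278.3575, lat 26.4053.
Field: 278.3575/20 → 13 → N, 26.4053/10 → 2 → C; chars NC.
Square: 18.3575/2 → 9, 6.4053/1 → 6; chars 96.
Subsquare: 0.3575/0.0833333 → 4 → e, 0.4053/0.0416667 → 9 → j; chars ej.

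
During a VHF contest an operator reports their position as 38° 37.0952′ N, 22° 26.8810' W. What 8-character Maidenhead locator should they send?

HM88so68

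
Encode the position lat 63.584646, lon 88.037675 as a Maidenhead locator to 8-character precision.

NP43ao40

Shift to the Maidenhead origin (180°W, 90°S): lon 268.03767, lat 153.58465.
Field: lon ⌊268.03767/20⌋ = 13 → N; lat ⌊153.58465/10⌋ = 15 → P.
Square: lon ⌊8.03767/2⌋ = 4; lat ⌊3.58465/1⌋ = 3.
Subsquare: lon ⌊0.03767/0.0833333⌋ = 0 → a; lat ⌊0.58465/0.0416667⌋ = 14 → o.
Extended square: lon ⌊0.03767/0.00833333⌋ = 4; lat ⌊0.00131/0.00416667⌋ = 0.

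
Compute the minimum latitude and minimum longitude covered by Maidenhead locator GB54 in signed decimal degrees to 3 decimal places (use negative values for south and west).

Field G=6, B=1: +6·20° lon, +1·10° lat → SW at lon -60°, lat -80°.
Square 5, 4: +5·2° lon, +4·1° lat → SW at lon -50°, lat -76°.
latitude -76.000, longitude -50.000.

-76.000, -50.000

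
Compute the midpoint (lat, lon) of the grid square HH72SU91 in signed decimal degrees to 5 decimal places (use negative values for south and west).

-17.16042, -24.42083

Field H=7, H=7: +7·20° lon, +7·10° lat → SW at lon -40°, lat -20°.
Square 7, 2: +7·2° lon, +2·1° lat → SW at lon -26°, lat -18°.
Subsquare s=18, u=20: +18·0.0833333° lon, +20·0.0416667° lat → SW at lon -24.5°, lat -17.1667°.
Extended square 9, 1: +9·0.00833333° lon, +1·0.00416667° lat → SW at lon -24.425°, lat -17.1625°.
Cell spans 0.00833333° lon × 0.00416667° lat. Centre is SW corner plus half of each.
latitude -17.16042, longitude -24.42083.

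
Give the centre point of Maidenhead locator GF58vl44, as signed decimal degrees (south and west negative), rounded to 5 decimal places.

-31.52292, -48.21250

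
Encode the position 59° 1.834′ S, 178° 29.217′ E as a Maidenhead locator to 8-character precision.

Add 180° to longitude and 90° to latitude: 358.48695, 30.96943.
Field (20°×10°, letters A–R): lon ⌊358.48695/20⌋ = 17 → R; lat ⌊30.96943/10⌋ = 3 → D.
Square (2°×1°, digits 0–9): lon ⌊18.48695/2⌋ = 9; lat ⌊0.96943/1⌋ = 0.
Subsquare (5′×2.5′, letters a–x): lon ⌊0.48695/0.0833333⌋ = 5 → f; lat ⌊0.96943/0.0416667⌋ = 23 → x.
Extended square (30″×15″, digits 0–9): lon ⌊0.07028/0.00833333⌋ = 8; lat ⌊0.01110/0.00416667⌋ = 2.

RD90fx82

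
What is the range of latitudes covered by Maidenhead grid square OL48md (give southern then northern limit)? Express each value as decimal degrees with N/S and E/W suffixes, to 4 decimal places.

Field O=14, L=11: +14·20° lon, +11·10° lat → SW at lon 100°, lat 20°.
Square 4, 8: +4·2° lon, +8·1° lat → SW at lon 108°, lat 28°.
Subsquare m=12, d=3: +12·0.0833333° lon, +3·0.0416667° lat → SW at lon 109°, lat 28.125°.
Cell spans 0.0833333° lon × 0.0416667° lat.
south 28.1250° N, north 28.1667° N.

28.1250° N, 28.1667° N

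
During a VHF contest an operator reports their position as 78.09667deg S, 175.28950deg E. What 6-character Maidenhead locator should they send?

Offset from 180°W / 90°S: lon 355.2895°, lat 11.9033°.
Field (20°×10°, letters A–R): 355.2895/20 → 17 → R, 11.9033/10 → 1 → B; chars RB.
Square (2°×1°, digits 0–9): 15.2895/2 → 7, 1.9033/1 → 1; chars 71.
Subsquare (5′×2.5′, letters a–x): 1.2895/0.0833333 → 15 → p, 0.9033/0.0416667 → 21 → v; chars pv.

RB71pv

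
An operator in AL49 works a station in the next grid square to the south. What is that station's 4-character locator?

AL48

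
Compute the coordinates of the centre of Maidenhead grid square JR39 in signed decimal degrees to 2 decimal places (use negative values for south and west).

Field J=9, R=17: +9·20° lon, +17·10° lat → SW at lon 0°, lat 80°.
Square 3, 9: +3·2° lon, +9·1° lat → SW at lon 6°, lat 89°.
Cell spans 2° lon × 1° lat. Centre is SW corner plus half of each.
latitude 89.50, longitude 7.00.

89.50, 7.00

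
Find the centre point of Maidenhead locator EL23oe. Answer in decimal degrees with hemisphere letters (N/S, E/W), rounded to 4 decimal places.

23.1875° N, 94.7917° W

Field E=4, L=11: +4·20° lon, +11·10° lat → SW at lon -100°, lat 20°.
Square 2, 3: +2·2° lon, +3·1° lat → SW at lon -96°, lat 23°.
Subsquare o=14, e=4: +14·0.0833333° lon, +4·0.0416667° lat → SW at lon -94.8333°, lat 23.1667°.
Cell spans 0.0833333° lon × 0.0416667° lat. Centre is SW corner plus half of each.
latitude 23.1875° N, longitude 94.7917° W.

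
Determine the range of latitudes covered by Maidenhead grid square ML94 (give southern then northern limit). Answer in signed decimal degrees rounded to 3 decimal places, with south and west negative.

Field M=12, L=11: +12·20° lon, +11·10° lat → SW at lon 60°, lat 20°.
Square 9, 4: +9·2° lon, +4·1° lat → SW at lon 78°, lat 24°.
Cell spans 2° lon × 1° lat.
south 24.000, north 25.000.

24.000, 25.000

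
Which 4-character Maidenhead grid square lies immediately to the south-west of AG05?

Longitude square 0; −1 → -1, wraps to 9, carry into field.
Longitude field A = 0; −1 → -1, wraps to 17 = R, wrapping around the antimeridian.
Latitude square 5; −1 → 4.

RG94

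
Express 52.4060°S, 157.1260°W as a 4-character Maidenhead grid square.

BD17

Add 180° to longitude and 90° to latitude: 22.87, 37.59.
Field (20°×10°, letters A–R): 22.87/20 → 1 → B, 37.59/10 → 3 → D; chars BD.
Square (2°×1°, digits 0–9): 2.87/2 → 1, 7.59/1 → 7; chars 17.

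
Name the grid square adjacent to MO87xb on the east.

MO97ab

Longitude subsquare x = 23; +1 → 24, wraps to 0 = a, carry into square.
Longitude square 8; +1 → 9.
The latitude characters are unchanged.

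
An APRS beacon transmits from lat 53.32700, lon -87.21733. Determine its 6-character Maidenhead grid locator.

Offset from 180°W / 90°S: lon 92.7827°, lat 143.3270°.
Field: lon ⌊92.7827/20⌋ = 4 → E; lat ⌊143.3270/10⌋ = 14 → O.
Square: lon ⌊12.7827/2⌋ = 6; lat ⌊3.3270/1⌋ = 3.
Subsquare: lon ⌊0.7827/0.0833333⌋ = 9 → j; lat ⌊0.3270/0.0416667⌋ = 7 → h.

EO63jh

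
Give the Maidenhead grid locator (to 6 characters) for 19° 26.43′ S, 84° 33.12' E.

NH20gn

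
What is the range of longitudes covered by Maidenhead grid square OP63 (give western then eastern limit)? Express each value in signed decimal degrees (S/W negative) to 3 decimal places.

112.000, 114.000

Field O=14, P=15: +14·20° lon, +15·10° lat → SW at lon 100°, lat 60°.
Square 6, 3: +6·2° lon, +3·1° lat → SW at lon 112°, lat 63°.
Cell spans 2° lon × 1° lat.
west 112.000, east 114.000.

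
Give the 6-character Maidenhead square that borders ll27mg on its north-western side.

LL27lh

Longitude subsquare m = 12; −1 → 11 = l.
Latitude subsquare g = 6; +1 → 7 = h.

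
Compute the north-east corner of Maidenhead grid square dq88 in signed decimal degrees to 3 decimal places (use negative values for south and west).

Field D=3, Q=16: +3·20° lon, +16·10° lat → SW at lon -120°, lat 70°.
Square 8, 8: +8·2° lon, +8·1° lat → SW at lon -104°, lat 78°.
Cell spans 2° lon × 1° lat. NE corner is SW corner plus one full cell.
latitude 79.000, longitude -102.000.

79.000, -102.000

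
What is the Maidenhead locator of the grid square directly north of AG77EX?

AG78ea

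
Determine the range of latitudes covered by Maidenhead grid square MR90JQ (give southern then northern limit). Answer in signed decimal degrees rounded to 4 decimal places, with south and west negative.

80.6667, 80.7083

Field M=12, R=17: +12·20° lon, +17·10° lat → SW at lon 60°, lat 80°.
Square 9, 0: +9·2° lon, +0·1° lat → SW at lon 78°, lat 80°.
Subsquare j=9, q=16: +9·0.0833333° lon, +16·0.0416667° lat → SW at lon 78.75°, lat 80.6667°.
Cell spans 0.0833333° lon × 0.0416667° lat.
south 80.6667, north 80.7083.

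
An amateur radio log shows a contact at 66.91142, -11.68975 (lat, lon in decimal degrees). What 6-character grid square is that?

IP46dv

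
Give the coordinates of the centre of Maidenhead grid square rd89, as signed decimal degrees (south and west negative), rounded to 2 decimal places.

-50.50, 177.00

Field R=17, D=3: +17·20° lon, +3·10° lat → SW at lon 160°, lat -60°.
Square 8, 9: +8·2° lon, +9·1° lat → SW at lon 176°, lat -51°.
Cell spans 2° lon × 1° lat. Centre is SW corner plus half of each.
latitude -50.50, longitude 177.00.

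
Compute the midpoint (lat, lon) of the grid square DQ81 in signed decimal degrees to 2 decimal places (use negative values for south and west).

71.50, -103.00

Field D=3, Q=16: +3·20° lon, +16·10° lat → SW at lon -120°, lat 70°.
Square 8, 1: +8·2° lon, +1·1° lat → SW at lon -104°, lat 71°.
Cell spans 2° lon × 1° lat. Centre is SW corner plus half of each.
latitude 71.50, longitude -103.00.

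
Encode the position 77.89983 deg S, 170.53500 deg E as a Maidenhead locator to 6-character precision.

RB52gc

Offset from 180°W / 90°S: lon 350.5350°, lat 12.1002°.
Field (20°×10°, letters A–R): 350.5350/20 → 17 → R, 12.1002/10 → 1 → B; chars RB.
Square (2°×1°, digits 0–9): 10.5350/2 → 5, 2.1002/1 → 2; chars 52.
Subsquare (5′×2.5′, letters a–x): 0.5350/0.0833333 → 6 → g, 0.1002/0.0416667 → 2 → c; chars gc.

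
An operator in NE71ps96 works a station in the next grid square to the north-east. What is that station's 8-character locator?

NE71qs07

Longitude extended square 9; +1 → 10, wraps to 0, carry into subsquare.
Longitude subsquare p = 15; +1 → 16 = q.
Latitude extended square 6; +1 → 7.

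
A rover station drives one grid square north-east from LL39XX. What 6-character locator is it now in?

Longitude subsquare x = 23; +1 → 24, wraps to 0 = a, carry into square.
Longitude square 3; +1 → 4.
Latitude subsquare x = 23; +1 → 24, wraps to 0 = a, carry into square.
Latitude square 9; +1 → 10, wraps to 0, carry into field.
Latitude field L = 11; +1 → 12 = M.

LM40aa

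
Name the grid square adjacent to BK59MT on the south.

BK59ms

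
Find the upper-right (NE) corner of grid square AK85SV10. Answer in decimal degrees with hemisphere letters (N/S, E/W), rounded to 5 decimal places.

Field A=0, K=10: +0·20° lon, +10·10° lat → SW at lon -180°, lat 10°.
Square 8, 5: +8·2° lon, +5·1° lat → SW at lon -164°, lat 15°.
Subsquare s=18, v=21: +18·0.0833333° lon, +21·0.0416667° lat → SW at lon -162.5°, lat 15.875°.
Extended square 1, 0: +1·0.00833333° lon, +0·0.00416667° lat → SW at lon -162.492°, lat 15.875°.
Cell spans 0.00833333° lon × 0.00416667° lat. NE corner is SW corner plus one full cell.
latitude 15.87917° N, longitude 162.48333° W.

15.87917° N, 162.48333° W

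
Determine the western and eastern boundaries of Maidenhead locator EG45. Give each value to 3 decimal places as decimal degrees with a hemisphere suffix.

92.000° W, 90.000° W

Field E=4, G=6: +4·20° lon, +6·10° lat → SW at lon -100°, lat -30°.
Square 4, 5: +4·2° lon, +5·1° lat → SW at lon -92°, lat -25°.
Cell spans 2° lon × 1° lat.
west 92.000° W, east 90.000° W.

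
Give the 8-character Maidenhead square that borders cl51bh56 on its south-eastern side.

CL51bh65

Longitude extended square 5; +1 → 6.
Latitude extended square 6; −1 → 5.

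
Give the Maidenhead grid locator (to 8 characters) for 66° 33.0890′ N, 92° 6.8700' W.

Shift to the Maidenhead origin (180°W, 90°S): lon 87.88550, lat 156.55148.
Field: 87.88550/20 → 4 → E, 156.55148/10 → 15 → P; chars EP.
Square: 7.88550/2 → 3, 6.55148/1 → 6; chars 36.
Subsquare: 1.88550/0.0833333 → 22 → w, 0.55148/0.0416667 → 13 → n; chars wn.
Extended square: 0.05217/0.00833333 → 6, 0.00982/0.00416667 → 2; chars 62.

EP36wn62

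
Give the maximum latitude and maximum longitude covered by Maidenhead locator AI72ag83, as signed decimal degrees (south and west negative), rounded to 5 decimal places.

-7.73333, -165.92500

Field A=0, I=8: +0·20° lon, +8·10° lat → SW at lon -180°, lat -10°.
Square 7, 2: +7·2° lon, +2·1° lat → SW at lon -166°, lat -8°.
Subsquare a=0, g=6: +0·0.0833333° lon, +6·0.0416667° lat → SW at lon -166°, lat -7.75°.
Extended square 8, 3: +8·0.00833333° lon, +3·0.00416667° lat → SW at lon -165.933°, lat -7.7375°.
Cell spans 0.00833333° lon × 0.00416667° lat. NE corner is SW corner plus one full cell.
latitude -7.73333, longitude -165.92500.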